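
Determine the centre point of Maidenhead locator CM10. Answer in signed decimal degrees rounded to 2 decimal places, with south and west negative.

30.50, -137.00

Field C=2, M=12: +2·20° lon, +12·10° lat → SW at lon -140°, lat 30°.
Square 1, 0: +1·2° lon, +0·1° lat → SW at lon -138°, lat 30°.
Cell spans 2° lon × 1° lat. Centre is SW corner plus half of each.
latitude 30.50, longitude -137.00.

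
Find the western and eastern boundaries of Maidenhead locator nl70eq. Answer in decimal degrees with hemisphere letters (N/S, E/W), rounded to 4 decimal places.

Field N=13, L=11: +13·20° lon, +11·10° lat → SW at lon 80°, lat 20°.
Square 7, 0: +7·2° lon, +0·1° lat → SW at lon 94°, lat 20°.
Subsquare e=4, q=16: +4·0.0833333° lon, +16·0.0416667° lat → SW at lon 94.3333°, lat 20.6667°.
Cell spans 0.0833333° lon × 0.0416667° lat.
west 94.3333° E, east 94.4167° E.

94.3333° E, 94.4167° E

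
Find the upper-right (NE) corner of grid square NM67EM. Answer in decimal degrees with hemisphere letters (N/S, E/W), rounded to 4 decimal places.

37.5417° N, 92.4167° E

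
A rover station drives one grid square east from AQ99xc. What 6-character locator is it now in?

BQ09ac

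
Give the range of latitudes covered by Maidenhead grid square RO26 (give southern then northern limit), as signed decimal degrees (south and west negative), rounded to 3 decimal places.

56.000, 57.000

Field R=17, O=14: +17·20° lon, +14·10° lat → SW at lon 160°, lat 50°.
Square 2, 6: +2·2° lon, +6·1° lat → SW at lon 164°, lat 56°.
Cell spans 2° lon × 1° lat.
south 56.000, north 57.000.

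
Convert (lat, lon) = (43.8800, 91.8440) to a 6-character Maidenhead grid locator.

NN53wv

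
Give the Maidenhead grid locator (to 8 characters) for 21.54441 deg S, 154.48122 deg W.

BG28sk29

Offset from 180°W / 90°S: lon 25.51878°, lat 68.45559°.
Field: 25.51878/20 → 1 → B, 68.45559/10 → 6 → G; chars BG.
Square: 5.51878/2 → 2, 8.45559/1 → 8; chars 28.
Subsquare: 1.51878/0.0833333 → 18 → s, 0.45559/0.0416667 → 10 → k; chars sk.
Extended square: 0.01878/0.00833333 → 2, 0.03892/0.00416667 → 9; chars 29.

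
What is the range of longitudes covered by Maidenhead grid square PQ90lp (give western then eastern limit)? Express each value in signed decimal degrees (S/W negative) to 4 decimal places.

138.9167, 139.0000

Field P=15, Q=16: +15·20° lon, +16·10° lat → SW at lon 120°, lat 70°.
Square 9, 0: +9·2° lon, +0·1° lat → SW at lon 138°, lat 70°.
Subsquare l=11, p=15: +11·0.0833333° lon, +15·0.0416667° lat → SW at lon 138.917°, lat 70.625°.
Cell spans 0.0833333° lon × 0.0416667° lat.
west 138.9167, east 139.0000.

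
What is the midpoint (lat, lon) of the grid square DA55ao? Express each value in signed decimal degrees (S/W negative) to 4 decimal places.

Field D=3, A=0: +3·20° lon, +0·10° lat → SW at lon -120°, lat -90°.
Square 5, 5: +5·2° lon, +5·1° lat → SW at lon -110°, lat -85°.
Subsquare a=0, o=14: +0·0.0833333° lon, +14·0.0416667° lat → SW at lon -110°, lat -84.4167°.
Cell spans 0.0833333° lon × 0.0416667° lat. Centre is SW corner plus half of each.
latitude -84.3958, longitude -109.9583.

-84.3958, -109.9583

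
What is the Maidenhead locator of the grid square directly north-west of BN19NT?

Longitude subsquare n = 13; −1 → 12 = m.
Latitude subsquare t = 19; +1 → 20 = u.

BN19mu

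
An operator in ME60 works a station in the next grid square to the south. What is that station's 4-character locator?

Latitude square 0; −1 → -1, wraps to 9, carry into field.
Latitude field E = 4; −1 → 3 = D.
The longitude characters are unchanged.

MD69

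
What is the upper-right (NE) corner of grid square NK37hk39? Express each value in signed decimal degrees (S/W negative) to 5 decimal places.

17.45833, 86.61667

Field N=13, K=10: +13·20° lon, +10·10° lat → SW at lon 80°, lat 10°.
Square 3, 7: +3·2° lon, +7·1° lat → SW at lon 86°, lat 17°.
Subsquare h=7, k=10: +7·0.0833333° lon, +10·0.0416667° lat → SW at lon 86.5833°, lat 17.4167°.
Extended square 3, 9: +3·0.00833333° lon, +9·0.00416667° lat → SW at lon 86.6083°, lat 17.4542°.
Cell spans 0.00833333° lon × 0.00416667° lat. NE corner is SW corner plus one full cell.
latitude 17.45833, longitude 86.61667.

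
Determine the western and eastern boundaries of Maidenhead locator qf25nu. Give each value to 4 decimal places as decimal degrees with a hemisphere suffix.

145.0833° E, 145.1667° E

Field Q=16, F=5: +16·20° lon, +5·10° lat → SW at lon 140°, lat -40°.
Square 2, 5: +2·2° lon, +5·1° lat → SW at lon 144°, lat -35°.
Subsquare n=13, u=20: +13·0.0833333° lon, +20·0.0416667° lat → SW at lon 145.083°, lat -34.1667°.
Cell spans 0.0833333° lon × 0.0416667° lat.
west 145.0833° E, east 145.1667° E.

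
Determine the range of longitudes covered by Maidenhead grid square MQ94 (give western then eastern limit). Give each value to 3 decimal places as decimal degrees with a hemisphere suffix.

78.000° E, 80.000° E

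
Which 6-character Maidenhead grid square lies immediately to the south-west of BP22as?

Longitude subsquare a = 0; −1 → -1, wraps to 23 = x, carry into square.
Longitude square 2; −1 → 1.
Latitude subsquare s = 18; −1 → 17 = r.

BP12xr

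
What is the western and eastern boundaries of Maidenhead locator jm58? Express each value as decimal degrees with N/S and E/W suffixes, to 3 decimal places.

Field J=9, M=12: +9·20° lon, +12·10° lat → SW at lon 0°, lat 30°.
Square 5, 8: +5·2° lon, +8·1° lat → SW at lon 10°, lat 38°.
Cell spans 2° lon × 1° lat.
west 10.000° E, east 12.000° E.

10.000° E, 12.000° E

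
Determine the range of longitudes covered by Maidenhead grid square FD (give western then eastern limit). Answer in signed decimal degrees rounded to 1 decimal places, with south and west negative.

Field F=5, D=3: +5·20° lon, +3·10° lat → SW at lon -80°, lat -60°.
Cell spans 20° lon × 10° lat.
west -80.0, east -60.0.

-80.0, -60.0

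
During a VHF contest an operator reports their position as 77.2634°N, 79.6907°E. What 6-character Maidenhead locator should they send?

Add 180° to longitude and 90° to latitude: 259.6907, 167.2634.
Field: 259.6907/20 → 12 → M, 167.2634/10 → 16 → Q; chars MQ.
Square: 19.6907/2 → 9, 7.2634/1 → 7; chars 97.
Subsquare: 1.6907/0.0833333 → 20 → u, 0.2634/0.0416667 → 6 → g; chars ug.

MQ97ug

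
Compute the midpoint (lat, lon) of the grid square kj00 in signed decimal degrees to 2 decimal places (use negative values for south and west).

0.50, 21.00

Field K=10, J=9: +10·20° lon, +9·10° lat → SW at lon 20°, lat 0°.
Square 0, 0: +0·2° lon, +0·1° lat → SW at lon 20°, lat 0°.
Cell spans 2° lon × 1° lat. Centre is SW corner plus half of each.
latitude 0.50, longitude 21.00.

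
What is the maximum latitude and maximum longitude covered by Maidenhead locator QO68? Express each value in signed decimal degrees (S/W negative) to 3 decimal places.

Field Q=16, O=14: +16·20° lon, +14·10° lat → SW at lon 140°, lat 50°.
Square 6, 8: +6·2° lon, +8·1° lat → SW at lon 152°, lat 58°.
Cell spans 2° lon × 1° lat. NE corner is SW corner plus one full cell.
latitude 59.000, longitude 154.000.

59.000, 154.000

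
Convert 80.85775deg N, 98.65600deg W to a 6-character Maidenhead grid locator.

Shift to the Maidenhead origin (180°W, 90°S): lon 81.3440, lat 170.8578.
Field (20°×10°, letters A–R): lon ⌊81.3440/20⌋ = 4 → E; lat ⌊170.8578/10⌋ = 17 → R.
Square (2°×1°, digits 0–9): lon ⌊1.3440/2⌋ = 0; lat ⌊0.8578/1⌋ = 0.
Subsquare (5′×2.5′, letters a–x): lon ⌊1.3440/0.0833333⌋ = 16 → q; lat ⌊0.8578/0.0416667⌋ = 20 → u.

ER00qu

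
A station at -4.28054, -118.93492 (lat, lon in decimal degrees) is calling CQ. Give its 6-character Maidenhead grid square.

Shift to the Maidenhead origin (180°W, 90°S): lon 61.0651, lat 85.7195.
Field: lon ⌊61.0651/20⌋ = 3 → D; lat ⌊85.7195/10⌋ = 8 → I.
Square: lon ⌊1.0651/2⌋ = 0; lat ⌊5.7195/1⌋ = 5.
Subsquare: lon ⌊1.0651/0.0833333⌋ = 12 → m; lat ⌊0.7195/0.0416667⌋ = 17 → r.

DI05mr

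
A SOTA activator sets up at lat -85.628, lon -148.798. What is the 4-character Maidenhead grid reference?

BA54

Add 180° to longitude and 90° to latitude: 31.20, 4.37.
Field: 31.20/20 → 1 → B, 4.37/10 → 0 → A; chars BA.
Square: 11.20/2 → 5, 4.37/1 → 4; chars 54.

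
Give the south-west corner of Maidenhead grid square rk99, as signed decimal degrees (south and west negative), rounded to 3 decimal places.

Field R=17, K=10: +17·20° lon, +10·10° lat → SW at lon 160°, lat 10°.
Square 9, 9: +9·2° lon, +9·1° lat → SW at lon 178°, lat 19°.
latitude 19.000, longitude 178.000.

19.000, 178.000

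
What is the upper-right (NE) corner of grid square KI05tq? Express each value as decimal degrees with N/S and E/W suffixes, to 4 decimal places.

4.2917° S, 21.6667° E

Field K=10, I=8: +10·20° lon, +8·10° lat → SW at lon 20°, lat -10°.
Square 0, 5: +0·2° lon, +5·1° lat → SW at lon 20°, lat -5°.
Subsquare t=19, q=16: +19·0.0833333° lon, +16·0.0416667° lat → SW at lon 21.5833°, lat -4.33333°.
Cell spans 0.0833333° lon × 0.0416667° lat. NE corner is SW corner plus one full cell.
latitude 4.2917° S, longitude 21.6667° E.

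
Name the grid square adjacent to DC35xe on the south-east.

DC45ad

Longitude subsquare x = 23; +1 → 24, wraps to 0 = a, carry into square.
Longitude square 3; +1 → 4.
Latitude subsquare e = 4; −1 → 3 = d.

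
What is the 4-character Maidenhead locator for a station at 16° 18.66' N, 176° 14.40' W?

Offset from 180°W / 90°S: lon 3.76°, lat 106.31°.
Field (20°×10°, letters A–R): lon ⌊3.76/20⌋ = 0 → A; lat ⌊106.31/10⌋ = 10 → K.
Square (2°×1°, digits 0–9): lon ⌊3.76/2⌋ = 1; lat ⌊6.31/1⌋ = 6.

AK16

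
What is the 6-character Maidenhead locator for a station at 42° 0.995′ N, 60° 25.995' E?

MN02fa

Add 180° to longitude and 90° to latitude: 240.4332, 132.0166.
Field (20°×10°, letters A–R): lon ⌊240.4332/20⌋ = 12 → M; lat ⌊132.0166/10⌋ = 13 → N.
Square (2°×1°, digits 0–9): lon ⌊0.4332/2⌋ = 0; lat ⌊2.0166/1⌋ = 2.
Subsquare (5′×2.5′, letters a–x): lon ⌊0.4332/0.0833333⌋ = 5 → f; lat ⌊0.0166/0.0416667⌋ = 0 → a.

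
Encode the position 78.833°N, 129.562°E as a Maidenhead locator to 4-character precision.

Add 180° to longitude and 90° to latitude: 309.56, 168.83.
Field: lon ⌊309.56/20⌋ = 15 → P; lat ⌊168.83/10⌋ = 16 → Q.
Square: lon ⌊9.56/2⌋ = 4; lat ⌊8.83/1⌋ = 8.

PQ48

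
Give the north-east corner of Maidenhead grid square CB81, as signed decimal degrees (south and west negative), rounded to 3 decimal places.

Field C=2, B=1: +2·20° lon, +1·10° lat → SW at lon -140°, lat -80°.
Square 8, 1: +8·2° lon, +1·1° lat → SW at lon -124°, lat -79°.
Cell spans 2° lon × 1° lat. NE corner is SW corner plus one full cell.
latitude -78.000, longitude -122.000.

-78.000, -122.000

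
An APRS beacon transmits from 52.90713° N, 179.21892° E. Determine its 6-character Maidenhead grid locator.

RO92ov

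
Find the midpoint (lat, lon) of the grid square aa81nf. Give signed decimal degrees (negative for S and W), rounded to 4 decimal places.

-88.7708, -162.8750

Field A=0, A=0: +0·20° lon, +0·10° lat → SW at lon -180°, lat -90°.
Square 8, 1: +8·2° lon, +1·1° lat → SW at lon -164°, lat -89°.
Subsquare n=13, f=5: +13·0.0833333° lon, +5·0.0416667° lat → SW at lon -162.917°, lat -88.7917°.
Cell spans 0.0833333° lon × 0.0416667° lat. Centre is SW corner plus half of each.
latitude -88.7708, longitude -162.8750.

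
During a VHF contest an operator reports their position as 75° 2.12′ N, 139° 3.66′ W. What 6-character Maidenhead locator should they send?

CQ05la

Shift to the Maidenhead origin (180°W, 90°S): lon 40.9390, lat 165.0353.
Field: lon ⌊40.9390/20⌋ = 2 → C; lat ⌊165.0353/10⌋ = 16 → Q.
Square: lon ⌊0.9390/2⌋ = 0; lat ⌊5.0353/1⌋ = 5.
Subsquare: lon ⌊0.9390/0.0833333⌋ = 11 → l; lat ⌊0.0353/0.0416667⌋ = 0 → a.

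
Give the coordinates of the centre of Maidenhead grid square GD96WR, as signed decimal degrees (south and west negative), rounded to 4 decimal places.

-53.2708, -40.1250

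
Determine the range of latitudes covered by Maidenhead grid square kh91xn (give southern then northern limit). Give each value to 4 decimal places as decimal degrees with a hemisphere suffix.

18.4583° S, 18.4167° S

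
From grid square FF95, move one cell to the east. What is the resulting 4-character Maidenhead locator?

GF05

Longitude square 9; +1 → 10, wraps to 0, carry into field.
Longitude field F = 5; +1 → 6 = G.
The latitude characters are unchanged.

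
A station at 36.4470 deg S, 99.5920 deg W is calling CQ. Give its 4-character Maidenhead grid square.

EF03

Add 180° to longitude and 90° to latitude: 80.41, 53.55.
Field (20°×10°, letters A–R): lon ⌊80.41/20⌋ = 4 → E; lat ⌊53.55/10⌋ = 5 → F.
Square (2°×1°, digits 0–9): lon ⌊0.41/2⌋ = 0; lat ⌊3.55/1⌋ = 3.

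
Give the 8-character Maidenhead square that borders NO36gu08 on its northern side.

NO36gu09

Latitude extended square 8; +1 → 9.
The longitude characters are unchanged.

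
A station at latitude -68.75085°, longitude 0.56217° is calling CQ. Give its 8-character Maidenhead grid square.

Add 180° to longitude and 90° to latitude: 180.56217, 21.24915.
Field (20°×10°, letters A–R): 180.56217/20 → 9 → J, 21.24915/10 → 2 → C; chars JC.
Square (2°×1°, digits 0–9): 0.56217/2 → 0, 1.24915/1 → 1; chars 01.
Subsquare (5′×2.5′, letters a–x): 0.56217/0.0833333 → 6 → g, 0.24915/0.0416667 → 5 → f; chars gf.
Extended square (30″×15″, digits 0–9): 0.06217/0.00833333 → 7, 0.04082/0.00416667 → 9; chars 79.

JC01gf79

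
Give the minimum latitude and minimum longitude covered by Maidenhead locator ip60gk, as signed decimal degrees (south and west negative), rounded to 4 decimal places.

60.4167, -7.5000

Field I=8, P=15: +8·20° lon, +15·10° lat → SW at lon -20°, lat 60°.
Square 6, 0: +6·2° lon, +0·1° lat → SW at lon -8°, lat 60°.
Subsquare g=6, k=10: +6·0.0833333° lon, +10·0.0416667° lat → SW at lon -7.5°, lat 60.4167°.
latitude 60.4167, longitude -7.5000.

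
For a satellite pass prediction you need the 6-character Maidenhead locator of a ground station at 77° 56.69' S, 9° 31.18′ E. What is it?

Offset from 180°W / 90°S: lon 189.5197°, lat 12.0552°.
Field: lon ⌊189.5197/20⌋ = 9 → J; lat ⌊12.0552/10⌋ = 1 → B.
Square: lon ⌊9.5197/2⌋ = 4; lat ⌊2.0552/1⌋ = 2.
Subsquare: lon ⌊1.5197/0.0833333⌋ = 18 → s; lat ⌊0.0552/0.0416667⌋ = 1 → b.

JB42sb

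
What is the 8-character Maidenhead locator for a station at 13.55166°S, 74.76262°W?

FH26ok87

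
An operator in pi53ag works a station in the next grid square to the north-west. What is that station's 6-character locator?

Longitude subsquare a = 0; −1 → -1, wraps to 23 = x, carry into square.
Longitude square 5; −1 → 4.
Latitude subsquare g = 6; +1 → 7 = h.

PI43xh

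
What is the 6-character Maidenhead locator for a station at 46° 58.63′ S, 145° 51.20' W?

Add 180° to longitude and 90° to latitude: 34.1467, 43.0228.
Field: lon ⌊34.1467/20⌋ = 1 → B; lat ⌊43.0228/10⌋ = 4 → E.
Square: lon ⌊14.1467/2⌋ = 7; lat ⌊3.0228/1⌋ = 3.
Subsquare: lon ⌊0.1467/0.0833333⌋ = 1 → b; lat ⌊0.0228/0.0416667⌋ = 0 → a.

BE73ba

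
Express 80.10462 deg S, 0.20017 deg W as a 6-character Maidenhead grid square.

IA99vv

Shift to the Maidenhead origin (180°W, 90°S): lon 179.7998, lat 9.8954.
Field (20°×10°, letters A–R): lon ⌊179.7998/20⌋ = 8 → I; lat ⌊9.8954/10⌋ = 0 → A.
Square (2°×1°, digits 0–9): lon ⌊19.7998/2⌋ = 9; lat ⌊9.8954/1⌋ = 9.
Subsquare (5′×2.5′, letters a–x): lon ⌊1.7998/0.0833333⌋ = 21 → v; lat ⌊0.8954/0.0416667⌋ = 21 → v.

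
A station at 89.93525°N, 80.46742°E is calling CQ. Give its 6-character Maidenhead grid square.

NR09fw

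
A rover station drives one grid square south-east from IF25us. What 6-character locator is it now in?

Longitude subsquare u = 20; +1 → 21 = v.
Latitude subsquare s = 18; −1 → 17 = r.

IF25vr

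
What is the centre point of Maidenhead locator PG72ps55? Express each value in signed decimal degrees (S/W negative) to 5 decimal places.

-27.22708, 135.29583

Field P=15, G=6: +15·20° lon, +6·10° lat → SW at lon 120°, lat -30°.
Square 7, 2: +7·2° lon, +2·1° lat → SW at lon 134°, lat -28°.
Subsquare p=15, s=18: +15·0.0833333° lon, +18·0.0416667° lat → SW at lon 135.25°, lat -27.25°.
Extended square 5, 5: +5·0.00833333° lon, +5·0.00416667° lat → SW at lon 135.292°, lat -27.2292°.
Cell spans 0.00833333° lon × 0.00416667° lat. Centre is SW corner plus half of each.
latitude -27.22708, longitude 135.29583.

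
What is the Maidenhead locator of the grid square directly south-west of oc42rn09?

OC42qn98

Longitude extended square 0; −1 → -1, wraps to 9, carry into subsquare.
Longitude subsquare r = 17; −1 → 16 = q.
Latitude extended square 9; −1 → 8.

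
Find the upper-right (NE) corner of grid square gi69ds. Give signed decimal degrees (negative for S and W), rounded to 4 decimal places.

Field G=6, I=8: +6·20° lon, +8·10° lat → SW at lon -60°, lat -10°.
Square 6, 9: +6·2° lon, +9·1° lat → SW at lon -48°, lat -1°.
Subsquare d=3, s=18: +3·0.0833333° lon, +18·0.0416667° lat → SW at lon -47.75°, lat -0.25°.
Cell spans 0.0833333° lon × 0.0416667° lat. NE corner is SW corner plus one full cell.
latitude -0.2083, longitude -47.6667.

-0.2083, -47.6667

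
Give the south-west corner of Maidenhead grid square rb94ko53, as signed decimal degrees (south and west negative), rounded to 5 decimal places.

Field R=17, B=1: +17·20° lon, +1·10° lat → SW at lon 160°, lat -80°.
Square 9, 4: +9·2° lon, +4·1° lat → SW at lon 178°, lat -76°.
Subsquare k=10, o=14: +10·0.0833333° lon, +14·0.0416667° lat → SW at lon 178.833°, lat -75.4167°.
Extended square 5, 3: +5·0.00833333° lon, +3·0.00416667° lat → SW at lon 178.875°, lat -75.4042°.
latitude -75.40417, longitude 178.87500.

-75.40417, 178.87500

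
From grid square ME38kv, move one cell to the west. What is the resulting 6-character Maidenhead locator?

ME38jv

Longitude subsquare k = 10; −1 → 9 = j.
The latitude characters are unchanged.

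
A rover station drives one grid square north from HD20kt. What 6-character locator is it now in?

HD20ku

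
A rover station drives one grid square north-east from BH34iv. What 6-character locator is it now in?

BH34jw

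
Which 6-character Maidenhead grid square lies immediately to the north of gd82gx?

GD83ga

Latitude subsquare x = 23; +1 → 24, wraps to 0 = a, carry into square.
Latitude square 2; +1 → 3.
The longitude characters are unchanged.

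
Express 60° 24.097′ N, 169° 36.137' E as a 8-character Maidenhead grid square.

RP40tj26

Add 180° to longitude and 90° to latitude: 349.60228, 150.40162.
Field (20°×10°, letters A–R): lon ⌊349.60228/20⌋ = 17 → R; lat ⌊150.40162/10⌋ = 15 → P.
Square (2°×1°, digits 0–9): lon ⌊9.60228/2⌋ = 4; lat ⌊0.40162/1⌋ = 0.
Subsquare (5′×2.5′, letters a–x): lon ⌊1.60228/0.0833333⌋ = 19 → t; lat ⌊0.40162/0.0416667⌋ = 9 → j.
Extended square (30″×15″, digits 0–9): lon ⌊0.01895/0.00833333⌋ = 2; lat ⌊0.02662/0.00416667⌋ = 6.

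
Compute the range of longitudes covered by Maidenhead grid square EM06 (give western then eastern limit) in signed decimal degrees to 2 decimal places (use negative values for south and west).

-100.00, -98.00

Field E=4, M=12: +4·20° lon, +12·10° lat → SW at lon -100°, lat 30°.
Square 0, 6: +0·2° lon, +6·1° lat → SW at lon -100°, lat 36°.
Cell spans 2° lon × 1° lat.
west -100.00, east -98.00.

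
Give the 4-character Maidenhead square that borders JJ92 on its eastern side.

KJ02

Longitude square 9; +1 → 10, wraps to 0, carry into field.
Longitude field J = 9; +1 → 10 = K.
The latitude characters are unchanged.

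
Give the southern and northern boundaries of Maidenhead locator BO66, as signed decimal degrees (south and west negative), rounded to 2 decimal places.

56.00, 57.00

Field B=1, O=14: +1·20° lon, +14·10° lat → SW at lon -160°, lat 50°.
Square 6, 6: +6·2° lon, +6·1° lat → SW at lon -148°, lat 56°.
Cell spans 2° lon × 1° lat.
south 56.00, north 57.00.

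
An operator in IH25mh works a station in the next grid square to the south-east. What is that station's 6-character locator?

IH25ng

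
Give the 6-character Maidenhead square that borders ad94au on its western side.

AD84xu

Longitude subsquare a = 0; −1 → -1, wraps to 23 = x, carry into square.
Longitude square 9; −1 → 8.
The latitude characters are unchanged.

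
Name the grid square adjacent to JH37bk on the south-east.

JH37cj

Longitude subsquare b = 1; +1 → 2 = c.
Latitude subsquare k = 10; −1 → 9 = j.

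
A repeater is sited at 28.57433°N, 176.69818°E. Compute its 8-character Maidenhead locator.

Add 180° to longitude and 90° to latitude: 356.69818, 118.57433.
Field: 356.69818/20 → 17 → R, 118.57433/10 → 11 → L; chars RL.
Square: 16.69818/2 → 8, 8.57433/1 → 8; chars 88.
Subsquare: 0.69818/0.0833333 → 8 → i, 0.57433/0.0416667 → 13 → n; chars in.
Extended square: 0.03151/0.00833333 → 3, 0.03266/0.00416667 → 7; chars 37.

RL88in37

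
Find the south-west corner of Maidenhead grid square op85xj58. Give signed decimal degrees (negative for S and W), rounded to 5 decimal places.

Field O=14, P=15: +14·20° lon, +15·10° lat → SW at lon 100°, lat 60°.
Square 8, 5: +8·2° lon, +5·1° lat → SW at lon 116°, lat 65°.
Subsquare x=23, j=9: +23·0.0833333° lon, +9·0.0416667° lat → SW at lon 117.917°, lat 65.375°.
Extended square 5, 8: +5·0.00833333° lon, +8·0.00416667° lat → SW at lon 117.958°, lat 65.4083°.
latitude 65.40833, longitude 117.95833.

65.40833, 117.95833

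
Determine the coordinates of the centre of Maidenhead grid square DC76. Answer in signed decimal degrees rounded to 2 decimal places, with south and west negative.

-63.50, -105.00

Field D=3, C=2: +3·20° lon, +2·10° lat → SW at lon -120°, lat -70°.
Square 7, 6: +7·2° lon, +6·1° lat → SW at lon -106°, lat -64°.
Cell spans 2° lon × 1° lat. Centre is SW corner plus half of each.
latitude -63.50, longitude -105.00.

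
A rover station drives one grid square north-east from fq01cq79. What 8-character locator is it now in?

FQ01cr80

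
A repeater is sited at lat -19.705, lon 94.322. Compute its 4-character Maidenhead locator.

NH70

Add 180° to longitude and 90° to latitude: 274.32, 70.30.
Field: lon ⌊274.32/20⌋ = 13 → N; lat ⌊70.30/10⌋ = 7 → H.
Square: lon ⌊14.32/2⌋ = 7; lat ⌊0.30/1⌋ = 0.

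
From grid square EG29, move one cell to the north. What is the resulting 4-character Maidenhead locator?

EH20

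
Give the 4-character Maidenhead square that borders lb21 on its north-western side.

LB12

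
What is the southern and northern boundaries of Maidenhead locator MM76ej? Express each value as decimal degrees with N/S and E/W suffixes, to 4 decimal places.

Field M=12, M=12: +12·20° lon, +12·10° lat → SW at lon 60°, lat 30°.
Square 7, 6: +7·2° lon, +6·1° lat → SW at lon 74°, lat 36°.
Subsquare e=4, j=9: +4·0.0833333° lon, +9·0.0416667° lat → SW at lon 74.3333°, lat 36.375°.
Cell spans 0.0833333° lon × 0.0416667° lat.
south 36.3750° N, north 36.4167° N.

36.3750° N, 36.4167° N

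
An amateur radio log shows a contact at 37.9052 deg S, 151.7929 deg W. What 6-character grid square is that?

Shift to the Maidenhead origin (180°W, 90°S): lon 28.2071, lat 52.0948.
Field: lon ⌊28.2071/20⌋ = 1 → B; lat ⌊52.0948/10⌋ = 5 → F.
Square: lon ⌊8.2071/2⌋ = 4; lat ⌊2.0948/1⌋ = 2.
Subsquare: lon ⌊0.2071/0.0833333⌋ = 2 → c; lat ⌊0.0948/0.0416667⌋ = 2 → c.

BF42cc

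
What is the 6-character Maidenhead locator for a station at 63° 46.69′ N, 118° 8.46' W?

Offset from 180°W / 90°S: lon 61.8590°, lat 153.7782°.
Field (20°×10°, letters A–R): 61.8590/20 → 3 → D, 153.7782/10 → 15 → P; chars DP.
Square (2°×1°, digits 0–9): 1.8590/2 → 0, 3.7782/1 → 3; chars 03.
Subsquare (5′×2.5′, letters a–x): 1.8590/0.0833333 → 22 → w, 0.7782/0.0416667 → 18 → s; chars ws.

DP03ws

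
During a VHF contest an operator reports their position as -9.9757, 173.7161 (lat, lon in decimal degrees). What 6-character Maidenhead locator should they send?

RI60ua

Offset from 180°W / 90°S: lon 353.7161°, lat 80.0243°.
Field (20°×10°, letters A–R): 353.7161/20 → 17 → R, 80.0243/10 → 8 → I; chars RI.
Square (2°×1°, digits 0–9): 13.7161/2 → 6, 0.0243/1 → 0; chars 60.
Subsquare (5′×2.5′, letters a–x): 1.7161/0.0833333 → 20 → u, 0.0243/0.0416667 → 0 → a; chars ua.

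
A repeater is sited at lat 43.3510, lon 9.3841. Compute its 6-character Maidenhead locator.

Shift to the Maidenhead origin (180°W, 90°S): lon 189.3841, lat 133.3510.
Field: lon ⌊189.3841/20⌋ = 9 → J; lat ⌊133.3510/10⌋ = 13 → N.
Square: lon ⌊9.3841/2⌋ = 4; lat ⌊3.3510/1⌋ = 3.
Subsquare: lon ⌊1.3841/0.0833333⌋ = 16 → q; lat ⌊0.3510/0.0416667⌋ = 8 → i.

JN43qi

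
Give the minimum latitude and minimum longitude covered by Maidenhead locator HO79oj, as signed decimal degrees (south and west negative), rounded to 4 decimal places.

Field H=7, O=14: +7·20° lon, +14·10° lat → SW at lon -40°, lat 50°.
Square 7, 9: +7·2° lon, +9·1° lat → SW at lon -26°, lat 59°.
Subsquare o=14, j=9: +14·0.0833333° lon, +9·0.0416667° lat → SW at lon -24.8333°, lat 59.375°.
latitude 59.3750, longitude -24.8333.

59.3750, -24.8333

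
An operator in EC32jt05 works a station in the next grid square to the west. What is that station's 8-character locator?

EC32it95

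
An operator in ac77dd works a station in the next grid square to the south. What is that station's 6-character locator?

AC77dc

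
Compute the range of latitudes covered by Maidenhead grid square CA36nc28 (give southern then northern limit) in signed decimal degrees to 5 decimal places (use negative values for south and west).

Field C=2, A=0: +2·20° lon, +0·10° lat → SW at lon -140°, lat -90°.
Square 3, 6: +3·2° lon, +6·1° lat → SW at lon -134°, lat -84°.
Subsquare n=13, c=2: +13·0.0833333° lon, +2·0.0416667° lat → SW at lon -132.917°, lat -83.9167°.
Extended square 2, 8: +2·0.00833333° lon, +8·0.00416667° lat → SW at lon -132.9°, lat -83.8833°.
Cell spans 0.00833333° lon × 0.00416667° lat.
south -83.88333, north -83.87917.

-83.88333, -83.87917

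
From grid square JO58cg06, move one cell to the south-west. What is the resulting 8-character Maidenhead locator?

JO58bg95

Longitude extended square 0; −1 → -1, wraps to 9, carry into subsquare.
Longitude subsquare c = 2; −1 → 1 = b.
Latitude extended square 6; −1 → 5.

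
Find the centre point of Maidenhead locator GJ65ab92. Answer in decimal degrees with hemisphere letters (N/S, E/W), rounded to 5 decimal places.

5.05208° N, 47.92083° W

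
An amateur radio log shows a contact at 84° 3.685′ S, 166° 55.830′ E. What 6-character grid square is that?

Shift to the Maidenhead origin (180°W, 90°S): lon 346.9305, lat 5.9386.
Field: 346.9305/20 → 17 → R, 5.9386/10 → 0 → A; chars RA.
Square: 6.9305/2 → 3, 5.9386/1 → 5; chars 35.
Subsquare: 0.9305/0.0833333 → 11 → l, 0.9386/0.0416667 → 22 → w; chars lw.

RA35lw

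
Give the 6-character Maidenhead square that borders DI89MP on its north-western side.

Longitude subsquare m = 12; −1 → 11 = l.
Latitude subsquare p = 15; +1 → 16 = q.

DI89lq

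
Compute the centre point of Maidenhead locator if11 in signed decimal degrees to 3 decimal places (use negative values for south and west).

Field I=8, F=5: +8·20° lon, +5·10° lat → SW at lon -20°, lat -40°.
Square 1, 1: +1·2° lon, +1·1° lat → SW at lon -18°, lat -39°.
Cell spans 2° lon × 1° lat. Centre is SW corner plus half of each.
latitude -38.500, longitude -17.000.

-38.500, -17.000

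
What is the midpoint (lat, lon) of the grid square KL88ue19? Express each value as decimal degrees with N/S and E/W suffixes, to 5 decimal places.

28.20625° N, 37.67917° E

Field K=10, L=11: +10·20° lon, +11·10° lat → SW at lon 20°, lat 20°.
Square 8, 8: +8·2° lon, +8·1° lat → SW at lon 36°, lat 28°.
Subsquare u=20, e=4: +20·0.0833333° lon, +4·0.0416667° lat → SW at lon 37.6667°, lat 28.1667°.
Extended square 1, 9: +1·0.00833333° lon, +9·0.00416667° lat → SW at lon 37.675°, lat 28.2042°.
Cell spans 0.00833333° lon × 0.00416667° lat. Centre is SW corner plus half of each.
latitude 28.20625° N, longitude 37.67917° E.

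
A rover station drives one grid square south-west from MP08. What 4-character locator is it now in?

LP97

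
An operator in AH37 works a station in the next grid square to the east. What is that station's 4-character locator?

Longitude square 3; +1 → 4.
The latitude characters are unchanged.

AH47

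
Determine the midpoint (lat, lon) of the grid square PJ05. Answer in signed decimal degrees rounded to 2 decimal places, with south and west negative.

5.50, 121.00

Field P=15, J=9: +15·20° lon, +9·10° lat → SW at lon 120°, lat 0°.
Square 0, 5: +0·2° lon, +5·1° lat → SW at lon 120°, lat 5°.
Cell spans 2° lon × 1° lat. Centre is SW corner plus half of each.
latitude 5.50, longitude 121.00.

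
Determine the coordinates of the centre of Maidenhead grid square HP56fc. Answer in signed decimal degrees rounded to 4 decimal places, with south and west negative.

66.1042, -29.5417

Field H=7, P=15: +7·20° lon, +15·10° lat → SW at lon -40°, lat 60°.
Square 5, 6: +5·2° lon, +6·1° lat → SW at lon -30°, lat 66°.
Subsquare f=5, c=2: +5·0.0833333° lon, +2·0.0416667° lat → SW at lon -29.5833°, lat 66.0833°.
Cell spans 0.0833333° lon × 0.0416667° lat. Centre is SW corner plus half of each.
latitude 66.1042, longitude -29.5417.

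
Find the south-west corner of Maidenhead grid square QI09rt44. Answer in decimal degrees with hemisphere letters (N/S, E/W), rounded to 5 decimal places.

0.19167° S, 141.45000° E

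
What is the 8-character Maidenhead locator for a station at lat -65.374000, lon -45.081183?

GC74lp00

Add 180° to longitude and 90° to latitude: 134.91882, 24.62600.
Field: 134.91882/20 → 6 → G, 24.62600/10 → 2 → C; chars GC.
Square: 14.91882/2 → 7, 4.62600/1 → 4; chars 74.
Subsquare: 0.91882/0.0833333 → 11 → l, 0.62600/0.0416667 → 15 → p; chars lp.
Extended square: 0.00215/0.00833333 → 0, 0.00100/0.00416667 → 0; chars 00.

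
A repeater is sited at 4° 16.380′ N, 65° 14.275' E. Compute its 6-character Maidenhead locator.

MJ24og

Add 180° to longitude and 90° to latitude: 245.2379, 94.2730.
Field: 245.2379/20 → 12 → M, 94.2730/10 → 9 → J; chars MJ.
Square: 5.2379/2 → 2, 4.2730/1 → 4; chars 24.
Subsquare: 1.2379/0.0833333 → 14 → o, 0.2730/0.0416667 → 6 → g; chars og.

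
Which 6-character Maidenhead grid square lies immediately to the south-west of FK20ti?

FK20sh

Longitude subsquare t = 19; −1 → 18 = s.
Latitude subsquare i = 8; −1 → 7 = h.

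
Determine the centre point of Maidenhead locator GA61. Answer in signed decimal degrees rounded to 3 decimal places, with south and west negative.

Field G=6, A=0: +6·20° lon, +0·10° lat → SW at lon -60°, lat -90°.
Square 6, 1: +6·2° lon, +1·1° lat → SW at lon -48°, lat -89°.
Cell spans 2° lon × 1° lat. Centre is SW corner plus half of each.
latitude -88.500, longitude -47.000.

-88.500, -47.000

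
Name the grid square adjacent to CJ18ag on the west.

CJ08xg

Longitude subsquare a = 0; −1 → -1, wraps to 23 = x, carry into square.
Longitude square 1; −1 → 0.
The latitude characters are unchanged.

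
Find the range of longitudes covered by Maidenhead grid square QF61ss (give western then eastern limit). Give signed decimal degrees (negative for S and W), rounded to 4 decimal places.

153.5000, 153.5833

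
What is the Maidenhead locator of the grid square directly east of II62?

II72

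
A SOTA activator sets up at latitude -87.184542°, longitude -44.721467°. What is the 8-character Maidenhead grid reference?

GA72pt35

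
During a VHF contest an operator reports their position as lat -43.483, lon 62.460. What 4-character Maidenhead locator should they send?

Shift to the Maidenhead origin (180°W, 90°S): lon 242.46, lat 46.52.
Field: 242.46/20 → 12 → M, 46.52/10 → 4 → E; chars ME.
Square: 2.46/2 → 1, 6.52/1 → 6; chars 16.

ME16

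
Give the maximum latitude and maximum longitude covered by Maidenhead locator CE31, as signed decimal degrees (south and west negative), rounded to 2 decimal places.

Field C=2, E=4: +2·20° lon, +4·10° lat → SW at lon -140°, lat -50°.
Square 3, 1: +3·2° lon, +1·1° lat → SW at lon -134°, lat -49°.
Cell spans 2° lon × 1° lat. NE corner is SW corner plus one full cell.
latitude -48.00, longitude -132.00.

-48.00, -132.00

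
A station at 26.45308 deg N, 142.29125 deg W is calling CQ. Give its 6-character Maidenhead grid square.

BL86uk

Offset from 180°W / 90°S: lon 37.7088°, lat 116.4531°.
Field: lon ⌊37.7088/20⌋ = 1 → B; lat ⌊116.4531/10⌋ = 11 → L.
Square: lon ⌊17.7088/2⌋ = 8; lat ⌊6.4531/1⌋ = 6.
Subsquare: lon ⌊1.7088/0.0833333⌋ = 20 → u; lat ⌊0.4531/0.0416667⌋ = 10 → k.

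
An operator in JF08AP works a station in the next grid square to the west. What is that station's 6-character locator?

IF98xp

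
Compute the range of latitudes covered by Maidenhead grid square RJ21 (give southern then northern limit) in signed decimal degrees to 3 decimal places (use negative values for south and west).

Field R=17, J=9: +17·20° lon, +9·10° lat → SW at lon 160°, lat 0°.
Square 2, 1: +2·2° lon, +1·1° lat → SW at lon 164°, lat 1°.
Cell spans 2° lon × 1° lat.
south 1.000, north 2.000.

1.000, 2.000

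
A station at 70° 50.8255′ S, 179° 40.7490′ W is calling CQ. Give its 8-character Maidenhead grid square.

Shift to the Maidenhead origin (180°W, 90°S): lon 0.32085, lat 19.15291.
Field: lon ⌊0.32085/20⌋ = 0 → A; lat ⌊19.15291/10⌋ = 1 → B.
Square: lon ⌊0.32085/2⌋ = 0; lat ⌊9.15291/1⌋ = 9.
Subsquare: lon ⌊0.32085/0.0833333⌋ = 3 → d; lat ⌊0.15291/0.0416667⌋ = 3 → d.
Extended square: lon ⌊0.07085/0.00833333⌋ = 8; lat ⌊0.02791/0.00416667⌋ = 6.

AB09dd86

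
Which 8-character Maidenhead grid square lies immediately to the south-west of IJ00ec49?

Longitude extended square 4; −1 → 3.
Latitude extended square 9; −1 → 8.

IJ00ec38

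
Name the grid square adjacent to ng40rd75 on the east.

Longitude extended square 7; +1 → 8.
The latitude characters are unchanged.

NG40rd85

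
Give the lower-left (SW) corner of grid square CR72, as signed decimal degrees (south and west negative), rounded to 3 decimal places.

82.000, -126.000

Field C=2, R=17: +2·20° lon, +17·10° lat → SW at lon -140°, lat 80°.
Square 7, 2: +7·2° lon, +2·1° lat → SW at lon -126°, lat 82°.
latitude 82.000, longitude -126.000.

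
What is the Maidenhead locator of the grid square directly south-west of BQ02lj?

BQ02ki

Longitude subsquare l = 11; −1 → 10 = k.
Latitude subsquare j = 9; −1 → 8 = i.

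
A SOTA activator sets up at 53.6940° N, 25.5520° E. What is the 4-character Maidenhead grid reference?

Offset from 180°W / 90°S: lon 205.55°, lat 143.69°.
Field: 205.55/20 → 10 → K, 143.69/10 → 14 → O; chars KO.
Square: 5.55/2 → 2, 3.69/1 → 3; chars 23.

KO23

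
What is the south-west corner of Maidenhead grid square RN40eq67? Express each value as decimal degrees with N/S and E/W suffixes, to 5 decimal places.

40.69583° N, 168.38333° E

Field R=17, N=13: +17·20° lon, +13·10° lat → SW at lon 160°, lat 40°.
Square 4, 0: +4·2° lon, +0·1° lat → SW at lon 168°, lat 40°.
Subsquare e=4, q=16: +4·0.0833333° lon, +16·0.0416667° lat → SW at lon 168.333°, lat 40.6667°.
Extended square 6, 7: +6·0.00833333° lon, +7·0.00416667° lat → SW at lon 168.383°, lat 40.6958°.
latitude 40.69583° N, longitude 168.38333° E.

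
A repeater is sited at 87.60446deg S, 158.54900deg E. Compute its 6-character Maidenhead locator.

QA92gj

Shift to the Maidenhead origin (180°W, 90°S): lon 338.5490, lat 2.3955.
Field: lon ⌊338.5490/20⌋ = 16 → Q; lat ⌊2.3955/10⌋ = 0 → A.
Square: lon ⌊18.5490/2⌋ = 9; lat ⌊2.3955/1⌋ = 2.
Subsquare: lon ⌊0.5490/0.0833333⌋ = 6 → g; lat ⌊0.3955/0.0416667⌋ = 9 → j.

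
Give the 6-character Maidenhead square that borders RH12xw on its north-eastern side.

RH22ax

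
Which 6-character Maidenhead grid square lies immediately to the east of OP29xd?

Longitude subsquare x = 23; +1 → 24, wraps to 0 = a, carry into square.
Longitude square 2; +1 → 3.
The latitude characters are unchanged.

OP39ad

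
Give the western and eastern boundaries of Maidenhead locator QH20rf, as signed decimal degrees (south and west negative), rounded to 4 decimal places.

145.4167, 145.5000

Field Q=16, H=7: +16·20° lon, +7·10° lat → SW at lon 140°, lat -20°.
Square 2, 0: +2·2° lon, +0·1° lat → SW at lon 144°, lat -20°.
Subsquare r=17, f=5: +17·0.0833333° lon, +5·0.0416667° lat → SW at lon 145.417°, lat -19.7917°.
Cell spans 0.0833333° lon × 0.0416667° lat.
west 145.4167, east 145.5000.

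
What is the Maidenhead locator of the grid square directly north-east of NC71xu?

Longitude subsquare x = 23; +1 → 24, wraps to 0 = a, carry into square.
Longitude square 7; +1 → 8.
Latitude subsquare u = 20; +1 → 21 = v.

NC81av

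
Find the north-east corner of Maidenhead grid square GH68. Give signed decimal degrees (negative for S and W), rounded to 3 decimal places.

-11.000, -46.000

Field G=6, H=7: +6·20° lon, +7·10° lat → SW at lon -60°, lat -20°.
Square 6, 8: +6·2° lon, +8·1° lat → SW at lon -48°, lat -12°.
Cell spans 2° lon × 1° lat. NE corner is SW corner plus one full cell.
latitude -11.000, longitude -46.000.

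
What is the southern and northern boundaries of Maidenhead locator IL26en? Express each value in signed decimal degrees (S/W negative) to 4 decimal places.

Field I=8, L=11: +8·20° lon, +11·10° lat → SW at lon -20°, lat 20°.
Square 2, 6: +2·2° lon, +6·1° lat → SW at lon -16°, lat 26°.
Subsquare e=4, n=13: +4·0.0833333° lon, +13·0.0416667° lat → SW at lon -15.6667°, lat 26.5417°.
Cell spans 0.0833333° lon × 0.0416667° lat.
south 26.5417, north 26.5833.

26.5417, 26.5833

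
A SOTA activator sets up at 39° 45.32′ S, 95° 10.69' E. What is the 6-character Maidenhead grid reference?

Offset from 180°W / 90°S: lon 275.1782°, lat 50.2447°.
Field: 275.1782/20 → 13 → N, 50.2447/10 → 5 → F; chars NF.
Square: 15.1782/2 → 7, 0.2447/1 → 0; chars 70.
Subsquare: 1.1782/0.0833333 → 14 → o, 0.2447/0.0416667 → 5 → f; chars of.

NF70of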